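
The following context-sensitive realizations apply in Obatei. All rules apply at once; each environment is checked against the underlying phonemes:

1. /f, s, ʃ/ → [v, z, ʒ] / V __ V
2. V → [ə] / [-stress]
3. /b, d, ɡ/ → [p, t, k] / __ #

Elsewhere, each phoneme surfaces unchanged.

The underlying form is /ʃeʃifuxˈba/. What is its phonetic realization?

[ʃəʒəvəxˈba]

/ʃ/ (word-initial) is in the target of rule 1 but the environment (between two vowels) is not met → [ʃ].
/e/ — between /ʃ/ and /ʃ/, in an unstressed syllable — surfaces as [ə] (rule 2).
Rule 1 applies to /ʃ/ (between /e/ and /i/: between two vowels) → [ʒ].
/i/ meets the environment for rule 2 (in an unstressed syllable) → [ə].
Rule 1 applies to /f/ (between /i/ and /u/: between two vowels) → [v].
/u/ — between /f/ and /x/, in an unstressed syllable — surfaces as [ə] (rule 2).
/x/ stays [x].
/b/ (between /x/ and /a/): rule 3 targets it, but not word-finally → unchanged [b].
/a/ (word-final) fails the environment for rule 2, so it stays [a].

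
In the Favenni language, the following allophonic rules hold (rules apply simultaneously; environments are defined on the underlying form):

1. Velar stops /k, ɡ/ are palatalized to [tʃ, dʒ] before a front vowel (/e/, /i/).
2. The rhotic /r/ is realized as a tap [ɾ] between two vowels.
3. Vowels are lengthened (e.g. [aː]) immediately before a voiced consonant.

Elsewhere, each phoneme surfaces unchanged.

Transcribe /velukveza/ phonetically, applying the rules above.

/v/ — not in any rule's target class → [v].
/e/ — between /v/ and /l/, before a voiced consonant — surfaces as [eː] (rule 3).
/l/ — not in any rule's target class → [l].
/u/ (between /l/ and /k/): rule 3 targets it, but not before a voiced consonant → unchanged [u].
/k/ (between /u/ and /v/) is in the target of rule 1 but the environment (before a front vowel) is not met → [k].
/v/ stays [v].
/e/ meets the environment for rule 3 (before a voiced consonant) → [eː].
/z/ — not in any rule's target class → [z].
/a/ (word-final): rule 3 targets it, but not before a voiced consonant → unchanged [a].

[veːlukveːza]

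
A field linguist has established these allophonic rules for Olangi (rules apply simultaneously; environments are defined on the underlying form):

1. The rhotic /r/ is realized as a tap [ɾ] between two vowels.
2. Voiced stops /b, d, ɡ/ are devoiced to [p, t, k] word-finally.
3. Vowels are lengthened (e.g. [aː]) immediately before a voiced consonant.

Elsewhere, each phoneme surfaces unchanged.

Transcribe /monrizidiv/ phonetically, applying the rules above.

/o/ (between /m/ and /n/): before a voiced consonant, so rule 3 applies → [oː].
/r/ (between /n/ and /i/): rule 1 targets it, but not between two vowels → unchanged [r].
Rule 3 applies to /i/ (between /r/ and /z/: before a voiced consonant) → [iː].
Rule 3 applies to /i/ (between /z/ and /d/: before a voiced consonant) → [iː].
/d/ (between /i/ and /i/) is in the target of rule 2 but the environment (word-finally) is not met → [d].
/i/ meets the environment for rule 3 (before a voiced consonant) → [iː].

[moːnriːziːdiːv]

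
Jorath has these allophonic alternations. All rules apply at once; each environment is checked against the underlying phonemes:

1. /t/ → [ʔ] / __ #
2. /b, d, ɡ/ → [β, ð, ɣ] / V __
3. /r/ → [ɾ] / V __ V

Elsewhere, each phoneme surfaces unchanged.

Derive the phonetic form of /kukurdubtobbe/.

/k/ (word-initial): no rule targets it → [k].
/u/ — not in any rule's target class → [u].
/k/ (between /u/ and /u/) is unaffected → [k].
/u/ — not in any rule's target class → [u].
/r/ (between /u/ and /d/) is in the target of rule 3 but the environment (between two vowels) is not met → [r].
/d/ (between /r/ and /u/): rule 2 targets it, but not immediately after a vowel → unchanged [d].
/u/ (between /d/ and /b/) is unaffected → [u].
/b/ (between /u/ and /t/): immediately after a vowel, so rule 2 applies → [β].
/t/ (between /b/ and /o/) fails the environment for rule 1, so it stays [t].
/o/ stays [o].
/b/ — between /o/ and /b/, immediately after a vowel — surfaces as [β] (rule 2).
/b/ — between /b/ and /e/; rule 2 does not apply here → [b].
/e/ — not in any rule's target class → [e].

[kukurduβtoβbe]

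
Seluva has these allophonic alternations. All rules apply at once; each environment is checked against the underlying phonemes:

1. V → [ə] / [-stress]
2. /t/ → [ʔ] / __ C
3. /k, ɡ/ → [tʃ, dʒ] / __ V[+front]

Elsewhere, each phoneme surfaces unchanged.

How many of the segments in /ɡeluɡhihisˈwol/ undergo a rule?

5

Segments that undergo a rule: /ɡ/ → [dʒ] (rule 3); /e/ → [ə] (rule 1); /u/ → [ə] (rule 1); /i/ → [ə] (rule 1); /i/ → [ə] (rule 1).
All other segments surface unchanged.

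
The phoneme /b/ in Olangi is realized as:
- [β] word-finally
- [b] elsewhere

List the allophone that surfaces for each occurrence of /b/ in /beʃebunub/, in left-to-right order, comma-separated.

[b], [b], [β]

Occurrence 1 (position 1): no conditioning environment matches → elsewhere allophone [b].
Occurrence 2 (position 5): no conditioning environment matches → elsewhere allophone [b].
Occurrence 3 (position 9): word-finally → [β].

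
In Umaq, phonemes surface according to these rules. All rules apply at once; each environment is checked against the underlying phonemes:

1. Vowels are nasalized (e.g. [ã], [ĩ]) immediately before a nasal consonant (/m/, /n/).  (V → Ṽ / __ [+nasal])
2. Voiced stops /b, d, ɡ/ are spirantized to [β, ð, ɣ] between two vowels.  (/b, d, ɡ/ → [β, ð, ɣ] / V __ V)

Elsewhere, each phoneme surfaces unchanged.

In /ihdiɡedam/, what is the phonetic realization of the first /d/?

/d/ (between /h/ and /i/) fails the environment for rule 2, so it stays [d].

[d]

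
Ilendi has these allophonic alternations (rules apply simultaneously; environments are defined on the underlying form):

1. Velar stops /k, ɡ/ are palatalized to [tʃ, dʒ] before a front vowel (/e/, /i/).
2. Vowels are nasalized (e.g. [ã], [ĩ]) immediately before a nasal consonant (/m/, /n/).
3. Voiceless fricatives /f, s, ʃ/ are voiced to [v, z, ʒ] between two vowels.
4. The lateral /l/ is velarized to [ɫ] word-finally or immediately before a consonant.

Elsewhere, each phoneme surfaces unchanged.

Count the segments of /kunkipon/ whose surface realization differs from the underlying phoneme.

Segments that undergo a rule: /u/ → [ũ] (rule 2); /k/ → [tʃ] (rule 1); /o/ → [õ] (rule 2).
All other segments surface unchanged.

3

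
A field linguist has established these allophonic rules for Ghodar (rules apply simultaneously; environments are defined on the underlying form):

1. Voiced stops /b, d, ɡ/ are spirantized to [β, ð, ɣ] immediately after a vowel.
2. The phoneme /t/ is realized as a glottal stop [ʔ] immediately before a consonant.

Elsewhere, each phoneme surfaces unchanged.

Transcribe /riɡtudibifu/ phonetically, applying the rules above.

[riɣtuðiβifu]

/ɡ/ (between /i/ and /t/): immediately after a vowel, so rule 1 applies → [ɣ].
/t/ (between /ɡ/ and /u/): rule 2 targets it, but not immediately before a consonant → unchanged [t].
Rule 1 applies to /d/ (between /u/ and /i/: immediately after a vowel) → [ð].
/b/ (between /i/ and /i/): immediately after a vowel, so rule 1 applies → [β].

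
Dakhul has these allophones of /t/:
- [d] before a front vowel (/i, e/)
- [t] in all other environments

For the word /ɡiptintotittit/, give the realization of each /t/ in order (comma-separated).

Occurrence 1 (position 4): before a front vowel (/i, e/) → [d].
Occurrence 2 (position 7): no conditioning environment matches → elsewhere allophone [t].
Occurrence 3 (position 9): before a front vowel (/i, e/) → [d].
Occurrence 4 (position 11): no conditioning environment matches → elsewhere allophone [t].
Occurrence 5 (position 12): before a front vowel (/i, e/) → [d].
Occurrence 6 (position 14): no conditioning environment matches → elsewhere allophone [t].

[d], [t], [d], [t], [d], [t]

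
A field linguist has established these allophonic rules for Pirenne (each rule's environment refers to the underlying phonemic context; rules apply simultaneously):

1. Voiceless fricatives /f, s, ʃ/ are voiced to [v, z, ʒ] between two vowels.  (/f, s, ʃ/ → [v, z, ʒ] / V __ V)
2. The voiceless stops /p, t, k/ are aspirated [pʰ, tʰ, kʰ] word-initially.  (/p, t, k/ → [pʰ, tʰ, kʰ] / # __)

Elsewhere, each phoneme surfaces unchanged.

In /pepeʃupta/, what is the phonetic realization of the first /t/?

/t/ (between /p/ and /a/) fails the environment for rule 2, so it stays [t].

[t]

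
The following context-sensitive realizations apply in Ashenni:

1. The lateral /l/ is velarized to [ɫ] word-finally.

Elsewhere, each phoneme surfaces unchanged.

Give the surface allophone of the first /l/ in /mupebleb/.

[l]

/l/ (between /b/ and /e/): rule 1 targets it, but not word-finally → unchanged [l].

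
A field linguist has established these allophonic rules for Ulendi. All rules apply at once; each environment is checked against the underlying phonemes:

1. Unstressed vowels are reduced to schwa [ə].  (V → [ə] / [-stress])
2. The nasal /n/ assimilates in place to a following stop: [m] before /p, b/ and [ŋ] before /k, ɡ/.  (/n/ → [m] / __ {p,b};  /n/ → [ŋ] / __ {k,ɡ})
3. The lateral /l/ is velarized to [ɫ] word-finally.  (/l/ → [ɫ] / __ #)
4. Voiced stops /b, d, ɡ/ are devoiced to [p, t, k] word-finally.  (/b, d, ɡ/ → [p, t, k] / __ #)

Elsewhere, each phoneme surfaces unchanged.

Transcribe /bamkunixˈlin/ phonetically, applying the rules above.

/b/ (word-initial) fails the environment for rule 4, so it stays [b].
/a/ (between /b/ and /m/): in an unstressed syllable, so rule 1 applies → [ə].
/u/ (between /k/ and /n/): in an unstressed syllable, so rule 1 applies → [ə].
/n/ (between /u/ and /i/) fails the environment for rule 2, so it stays [n].
/i/ meets the environment for rule 1 (in an unstressed syllable) → [ə].
/l/ (between /x/ and /i/) fails the environment for rule 3, so it stays [l].
/i/ (between /l/ and /n/) fails the environment for rule 1, so it stays [i].
/n/ (word-final) is in the target of rule 2 but the environment (before a labial or velar stop) is not met → [n].

[bəmkənəxˈlin]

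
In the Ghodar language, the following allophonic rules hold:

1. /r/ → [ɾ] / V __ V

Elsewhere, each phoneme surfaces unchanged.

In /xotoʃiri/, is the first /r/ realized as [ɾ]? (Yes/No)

Yes

Rule 1 applies to /r/ (between /i/ and /i/: between two vowels) → [ɾ].
The actual realization is [ɾ], which matches [ɾ].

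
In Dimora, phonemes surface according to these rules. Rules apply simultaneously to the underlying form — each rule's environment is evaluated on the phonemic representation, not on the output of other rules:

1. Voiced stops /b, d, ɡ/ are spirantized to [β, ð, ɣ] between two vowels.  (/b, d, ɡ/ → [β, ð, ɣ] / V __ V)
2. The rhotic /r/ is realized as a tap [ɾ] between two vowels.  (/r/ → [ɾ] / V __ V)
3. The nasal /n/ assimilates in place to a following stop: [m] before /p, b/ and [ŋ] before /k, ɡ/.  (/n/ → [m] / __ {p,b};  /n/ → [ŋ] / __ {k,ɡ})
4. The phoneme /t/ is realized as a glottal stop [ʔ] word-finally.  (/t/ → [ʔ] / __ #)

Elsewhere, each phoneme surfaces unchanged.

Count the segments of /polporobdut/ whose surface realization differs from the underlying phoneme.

2

Segments that undergo a rule: /r/ → [ɾ] (rule 2); /t/ → [ʔ] (rule 4).
All other segments surface unchanged.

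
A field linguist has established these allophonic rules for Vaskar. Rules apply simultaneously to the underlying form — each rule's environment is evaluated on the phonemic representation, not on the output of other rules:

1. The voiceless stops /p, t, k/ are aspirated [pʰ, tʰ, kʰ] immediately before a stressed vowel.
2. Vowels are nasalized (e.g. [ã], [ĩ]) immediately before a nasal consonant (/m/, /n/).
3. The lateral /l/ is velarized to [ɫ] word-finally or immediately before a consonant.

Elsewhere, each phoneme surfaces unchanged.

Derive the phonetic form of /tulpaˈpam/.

[tuɫpaˈpʰãm]

/t/ (word-initial) fails the environment for rule 1, so it stays [t].
/u/ (between /t/ and /l/) fails the environment for rule 2, so it stays [u].
/l/ (between /u/ and /p/) occurs word-finally or immediately before a consonant → [ɫ] by rule 3.
/p/ (between /l/ and /a/) is in the target of rule 1 but the environment (immediately before a stressed vowel) is not met → [p].
/a/ (between /p/ and /p/) fails the environment for rule 2, so it stays [a].
/p/ (between /a/ and /a/): immediately before a stressed vowel, so rule 1 applies → [pʰ].
Rule 2 applies to /a/ (between /p/ and /m/: before a nasal consonant) → [ã].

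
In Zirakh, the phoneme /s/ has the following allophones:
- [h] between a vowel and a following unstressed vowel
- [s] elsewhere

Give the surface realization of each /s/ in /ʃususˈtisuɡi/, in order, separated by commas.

[h], [s], [h]

Occurrence 1 (position 3): between a vowel and a following unstressed vowel → [h].
Occurrence 2 (position 5): no conditioning environment matches → elsewhere allophone [s].
Occurrence 3 (position 8): between a vowel and a following unstressed vowel → [h].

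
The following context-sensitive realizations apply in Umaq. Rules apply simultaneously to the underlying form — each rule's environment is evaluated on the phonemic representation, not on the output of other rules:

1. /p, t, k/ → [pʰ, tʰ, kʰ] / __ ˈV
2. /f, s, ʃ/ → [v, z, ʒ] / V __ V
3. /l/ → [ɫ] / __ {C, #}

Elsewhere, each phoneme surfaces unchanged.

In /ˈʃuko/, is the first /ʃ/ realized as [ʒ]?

/ʃ/ (word-initial) is in the target of rule 2 but the environment (between two vowels) is not met → [ʃ].
The actual realization is [ʃ], not [ʒ].

No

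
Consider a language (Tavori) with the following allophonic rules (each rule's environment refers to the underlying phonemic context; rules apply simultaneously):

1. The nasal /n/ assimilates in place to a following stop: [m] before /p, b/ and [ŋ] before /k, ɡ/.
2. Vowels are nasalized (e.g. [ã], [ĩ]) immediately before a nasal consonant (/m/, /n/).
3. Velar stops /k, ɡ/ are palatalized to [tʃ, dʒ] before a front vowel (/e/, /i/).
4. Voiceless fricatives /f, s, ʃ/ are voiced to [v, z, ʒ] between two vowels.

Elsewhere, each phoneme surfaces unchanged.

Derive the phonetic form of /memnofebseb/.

/m/ (word-initial) is unaffected → [m].
/e/ (between /m/ and /m/) occurs before a nasal consonant → [ẽ] by rule 2.
/m/ stays [m].
/n/ (between /m/ and /o/) is in the target of rule 1 but the environment (before a labial or velar stop) is not met → [n].
/o/ (between /n/ and /f/) fails the environment for rule 2, so it stays [o].
/f/ (between /o/ and /e/) occurs between two vowels → [v] by rule 4.
/e/ (between /f/ and /b/) fails the environment for rule 2, so it stays [e].
/b/ (between /e/ and /s/): no rule targets it → [b].
/s/ (between /b/ and /e/): rule 4 targets it, but not between two vowels → unchanged [s].
/e/ (between /s/ and /b/): rule 2 targets it, but not before a nasal consonant → unchanged [e].
/b/ — not in any rule's target class → [b].

[mẽmnovebseb]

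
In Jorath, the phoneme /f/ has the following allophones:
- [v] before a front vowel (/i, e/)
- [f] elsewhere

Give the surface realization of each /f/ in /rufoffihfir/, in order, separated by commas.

Occurrence 1 (position 3): no conditioning environment matches → elsewhere allophone [f].
Occurrence 2 (position 5): no conditioning environment matches → elsewhere allophone [f].
Occurrence 3 (position 6): before a front vowel (/i, e/) → [v].
Occurrence 4 (position 9): before a front vowel (/i, e/) → [v].

[f], [f], [v], [v]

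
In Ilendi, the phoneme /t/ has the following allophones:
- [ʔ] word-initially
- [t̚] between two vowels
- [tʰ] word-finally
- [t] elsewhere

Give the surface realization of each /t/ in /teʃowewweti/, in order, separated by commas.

[ʔ], [t̚]

Occurrence 1 (position 1): word-initially → [ʔ].
Occurrence 2 (position 10): between two vowels → [t̚].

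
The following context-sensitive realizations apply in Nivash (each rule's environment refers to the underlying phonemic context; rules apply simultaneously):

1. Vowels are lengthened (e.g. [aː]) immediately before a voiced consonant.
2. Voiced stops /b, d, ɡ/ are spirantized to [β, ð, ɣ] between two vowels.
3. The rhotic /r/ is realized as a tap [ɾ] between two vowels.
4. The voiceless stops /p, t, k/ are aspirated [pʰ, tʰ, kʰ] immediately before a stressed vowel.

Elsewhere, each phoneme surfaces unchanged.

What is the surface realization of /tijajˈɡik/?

[tiːjaːjˈɡik]

/t/ (word-initial): rule 4 targets it, but not immediately before a stressed vowel → unchanged [t].
/i/ meets the environment for rule 1 (before a voiced consonant) → [iː].
/j/ (between /i/ and /a/): no rule targets it → [j].
Rule 1 applies to /a/ (between /j/ and /j/: before a voiced consonant) → [aː].
/j/ (between /a/ and /ɡ/) is unaffected → [j].
/ɡ/ — between /j/ and /i/; rule 2 does not apply here → [ɡ].
/i/ (between /ɡ/ and /k/) fails the environment for rule 1, so it stays [i].
/k/ (word-final) is in the target of rule 4 but the environment (immediately before a stressed vowel) is not met → [k].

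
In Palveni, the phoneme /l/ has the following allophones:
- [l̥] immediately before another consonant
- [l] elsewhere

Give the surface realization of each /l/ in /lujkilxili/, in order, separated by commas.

[l], [l̥], [l]

Occurrence 1 (position 1): no conditioning environment matches → elsewhere allophone [l].
Occurrence 2 (position 6): immediately before another consonant → [l̥].
Occurrence 3 (position 9): no conditioning environment matches → elsewhere allophone [l].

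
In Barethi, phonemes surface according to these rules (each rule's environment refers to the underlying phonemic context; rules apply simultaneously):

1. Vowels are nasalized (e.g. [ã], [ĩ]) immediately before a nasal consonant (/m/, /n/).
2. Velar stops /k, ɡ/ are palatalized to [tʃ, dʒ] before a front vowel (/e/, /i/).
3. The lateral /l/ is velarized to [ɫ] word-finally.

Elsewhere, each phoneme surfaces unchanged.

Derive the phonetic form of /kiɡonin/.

Rule 2 applies to /k/ (word-initial: before a front vowel) → [tʃ].
/i/ (between /k/ and /ɡ/) is in the target of rule 1 but the environment (before a nasal consonant) is not met → [i].
/ɡ/ — between /i/ and /o/; rule 2 does not apply here → [ɡ].
Rule 1 applies to /o/ (between /ɡ/ and /n/: before a nasal consonant) → [õ].
/n/ stays [n].
/i/ (between /n/ and /n/) occurs before a nasal consonant → [ĩ] by rule 1.
/n/ — not in any rule's target class → [n].

[tʃiɡõnĩn]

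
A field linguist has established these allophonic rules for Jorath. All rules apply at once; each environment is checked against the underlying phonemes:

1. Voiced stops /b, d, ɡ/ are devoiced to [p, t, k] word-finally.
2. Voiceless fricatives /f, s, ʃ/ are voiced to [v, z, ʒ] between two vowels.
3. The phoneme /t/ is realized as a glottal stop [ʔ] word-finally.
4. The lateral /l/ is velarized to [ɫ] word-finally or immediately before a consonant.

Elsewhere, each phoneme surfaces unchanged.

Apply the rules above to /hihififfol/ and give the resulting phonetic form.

/h/ (word-initial) is unaffected → [h].
/i/ — not in any rule's target class → [i].
/h/ (between /i/ and /i/) is unaffected → [h].
/i/ — not in any rule's target class → [i].
Rule 2 applies to /f/ (between /i/ and /i/: between two vowels) → [v].
/i/ (between /f/ and /f/) is unaffected → [i].
/f/ (between /i/ and /f/): rule 2 targets it, but not between two vowels → unchanged [f].
/f/ — between /f/ and /o/; rule 2 does not apply here → [f].
/o/ stays [o].
Rule 4 applies to /l/ (word-final: word-finally or immediately before a consonant) → [ɫ].

[hihiviffoɫ]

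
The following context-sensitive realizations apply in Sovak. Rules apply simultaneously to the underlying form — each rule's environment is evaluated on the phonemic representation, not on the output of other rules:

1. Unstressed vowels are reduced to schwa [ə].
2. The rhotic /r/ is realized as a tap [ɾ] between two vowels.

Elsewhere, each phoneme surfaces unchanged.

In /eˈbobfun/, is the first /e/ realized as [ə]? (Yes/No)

/e/ (word-initial) occurs in an unstressed syllable → [ə] by rule 1.
The actual realization is [ə], which matches [ə].

Yes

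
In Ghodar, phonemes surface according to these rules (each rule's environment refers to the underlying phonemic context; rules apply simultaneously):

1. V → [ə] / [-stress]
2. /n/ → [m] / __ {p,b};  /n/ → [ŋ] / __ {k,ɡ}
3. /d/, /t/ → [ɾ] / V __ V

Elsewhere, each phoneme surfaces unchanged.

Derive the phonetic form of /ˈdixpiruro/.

/d/ — word-initial; rule 3 does not apply here → [d].
/i/ — between /d/ and /x/; rule 1 does not apply here → [i].
/x/ (between /i/ and /p/) is unaffected → [x].
/p/ — not in any rule's target class → [p].
/i/ — between /p/ and /r/, in an unstressed syllable — surfaces as [ə] (rule 1).
/r/ — not in any rule's target class → [r].
/u/ (between /r/ and /r/) occurs in an unstressed syllable → [ə] by rule 1.
/r/ stays [r].
Rule 1 applies to /o/ (word-final: in an unstressed syllable) → [ə].

[ˈdixpərərə]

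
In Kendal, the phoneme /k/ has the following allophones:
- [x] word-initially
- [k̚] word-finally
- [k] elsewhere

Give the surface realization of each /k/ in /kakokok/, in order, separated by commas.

Occurrence 1 (position 1): word-initially → [x].
Occurrence 2 (position 3): no conditioning environment matches → elsewhere allophone [k].
Occurrence 3 (position 5): no conditioning environment matches → elsewhere allophone [k].
Occurrence 4 (position 7): word-finally → [k̚].

[x], [k], [k], [k̚]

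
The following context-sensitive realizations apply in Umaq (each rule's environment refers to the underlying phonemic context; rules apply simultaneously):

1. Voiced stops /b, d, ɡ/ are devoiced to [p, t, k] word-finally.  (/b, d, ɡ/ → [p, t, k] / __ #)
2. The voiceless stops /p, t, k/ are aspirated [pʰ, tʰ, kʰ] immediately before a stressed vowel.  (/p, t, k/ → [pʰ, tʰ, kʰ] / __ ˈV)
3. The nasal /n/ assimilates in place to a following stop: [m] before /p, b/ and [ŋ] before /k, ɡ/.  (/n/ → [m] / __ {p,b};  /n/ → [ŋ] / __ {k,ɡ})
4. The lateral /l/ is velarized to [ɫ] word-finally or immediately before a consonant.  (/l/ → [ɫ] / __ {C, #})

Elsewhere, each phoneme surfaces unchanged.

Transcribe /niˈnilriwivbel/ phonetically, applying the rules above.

/n/ (word-initial) is in the target of rule 3 but the environment (before a labial or velar stop) is not met → [n].
/i/ (between /n/ and /n/): no rule targets it → [i].
/n/ — between /i/ and /i/; rule 3 does not apply here → [n].
/i/ stays [i].
Rule 4 applies to /l/ (between /i/ and /r/: word-finally or immediately before a consonant) → [ɫ].
/r/ (between /l/ and /i/) is unaffected → [r].
/i/ (between /r/ and /w/) is unaffected → [i].
/w/ — not in any rule's target class → [w].
/i/ (between /w/ and /v/): no rule targets it → [i].
/v/ — not in any rule's target class → [v].
/b/ (between /v/ and /e/) is in the target of rule 1 but the environment (word-finally) is not met → [b].
/e/ stays [e].
Rule 4 applies to /l/ (word-final: word-finally or immediately before a consonant) → [ɫ].

[niˈniɫriwivbeɫ]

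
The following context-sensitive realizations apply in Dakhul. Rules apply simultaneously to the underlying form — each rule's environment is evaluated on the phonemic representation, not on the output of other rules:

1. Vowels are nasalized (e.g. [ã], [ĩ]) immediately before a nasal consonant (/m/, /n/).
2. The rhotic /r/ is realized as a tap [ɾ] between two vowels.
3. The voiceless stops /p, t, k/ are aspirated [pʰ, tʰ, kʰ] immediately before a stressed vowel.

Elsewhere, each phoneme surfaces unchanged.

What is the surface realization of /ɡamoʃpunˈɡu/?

/ɡ/ (word-initial): no rule targets it → [ɡ].
/a/ — between /ɡ/ and /m/, before a nasal consonant — surfaces as [ã] (rule 1).
/m/ — not in any rule's target class → [m].
/o/ (between /m/ and /ʃ/) fails the environment for rule 1, so it stays [o].
/ʃ/ (between /o/ and /p/): no rule targets it → [ʃ].
/p/ (between /ʃ/ and /u/) fails the environment for rule 3, so it stays [p].
/u/ (between /p/ and /n/) occurs before a nasal consonant → [ũ] by rule 1.
/n/ — not in any rule's target class → [n].
/ɡ/ (between /n/ and /u/) is unaffected → [ɡ].
/u/ (word-final) is in the target of rule 1 but the environment (before a nasal consonant) is not met → [u].

[ɡãmoʃpũnˈɡu]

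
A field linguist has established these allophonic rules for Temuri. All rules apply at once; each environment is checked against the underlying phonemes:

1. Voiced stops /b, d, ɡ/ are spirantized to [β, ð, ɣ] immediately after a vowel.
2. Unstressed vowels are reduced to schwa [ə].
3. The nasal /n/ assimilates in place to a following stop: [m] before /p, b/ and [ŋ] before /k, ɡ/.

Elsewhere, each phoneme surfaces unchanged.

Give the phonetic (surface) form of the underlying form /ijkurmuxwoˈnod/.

Rule 2 applies to /i/ (word-initial: in an unstressed syllable) → [ə].
/j/ — not in any rule's target class → [j].
/k/ — not in any rule's target class → [k].
/u/ (between /k/ and /r/): in an unstressed syllable, so rule 2 applies → [ə].
/r/ (between /u/ and /m/): no rule targets it → [r].
/m/ — not in any rule's target class → [m].
/u/ meets the environment for rule 2 (in an unstressed syllable) → [ə].
/x/ (between /u/ and /w/) is unaffected → [x].
/w/ (between /x/ and /o/) is unaffected → [w].
Rule 2 applies to /o/ (between /w/ and /n/: in an unstressed syllable) → [ə].
/n/ (between /o/ and /o/) is in the target of rule 3 but the environment (before a labial or velar stop) is not met → [n].
/o/ — between /n/ and /d/; rule 2 does not apply here → [o].
/d/ (word-final) occurs immediately after a vowel → [ð] by rule 1.

[əjkərməxwəˈnoð]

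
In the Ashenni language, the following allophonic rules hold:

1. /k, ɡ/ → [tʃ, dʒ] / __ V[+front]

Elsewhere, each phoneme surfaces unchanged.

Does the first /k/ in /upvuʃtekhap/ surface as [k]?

Yes

/k/ (between /e/ and /h/) fails the environment for rule 1, so it stays [k].
The actual realization is [k], which matches [k].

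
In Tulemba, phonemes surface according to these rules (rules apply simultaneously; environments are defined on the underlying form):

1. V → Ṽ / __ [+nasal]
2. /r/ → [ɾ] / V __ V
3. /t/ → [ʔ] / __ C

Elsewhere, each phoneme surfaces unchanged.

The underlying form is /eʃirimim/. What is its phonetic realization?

[eʃiɾĩmĩm]

/e/ (word-initial): rule 1 targets it, but not before a nasal consonant → unchanged [e].
/i/ (between /ʃ/ and /r/) is in the target of rule 1 but the environment (before a nasal consonant) is not met → [i].
/r/ — between /i/ and /i/, between two vowels — surfaces as [ɾ] (rule 2).
/i/ (between /r/ and /m/): before a nasal consonant, so rule 1 applies → [ĩ].
/i/ — between /m/ and /m/, before a nasal consonant — surfaces as [ĩ] (rule 1).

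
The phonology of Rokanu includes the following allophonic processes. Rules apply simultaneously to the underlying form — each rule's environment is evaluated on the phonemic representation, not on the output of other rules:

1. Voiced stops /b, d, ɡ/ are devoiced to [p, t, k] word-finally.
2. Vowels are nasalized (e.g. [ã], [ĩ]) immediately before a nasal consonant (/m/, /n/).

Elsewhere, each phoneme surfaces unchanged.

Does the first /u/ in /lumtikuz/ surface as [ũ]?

Yes

Rule 2 applies to /u/ (between /l/ and /m/: before a nasal consonant) → [ũ].
The actual realization is [ũ], which matches [ũ].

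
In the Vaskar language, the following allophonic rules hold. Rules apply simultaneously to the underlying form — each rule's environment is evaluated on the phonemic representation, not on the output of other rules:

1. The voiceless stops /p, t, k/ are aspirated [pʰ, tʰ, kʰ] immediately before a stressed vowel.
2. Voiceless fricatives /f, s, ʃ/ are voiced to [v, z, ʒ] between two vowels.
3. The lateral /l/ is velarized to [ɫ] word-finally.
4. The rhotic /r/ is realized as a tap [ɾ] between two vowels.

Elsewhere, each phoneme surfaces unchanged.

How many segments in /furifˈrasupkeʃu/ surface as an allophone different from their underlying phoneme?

3

Segments that undergo a rule: /r/ → [ɾ] (rule 4); /s/ → [z] (rule 2); /ʃ/ → [ʒ] (rule 2).
All other segments surface unchanged.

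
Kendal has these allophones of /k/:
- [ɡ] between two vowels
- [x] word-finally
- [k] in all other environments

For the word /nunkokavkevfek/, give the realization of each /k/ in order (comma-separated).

Occurrence 1 (position 4): no conditioning environment matches → elsewhere allophone [k].
Occurrence 2 (position 6): between two vowels → [ɡ].
Occurrence 3 (position 9): no conditioning environment matches → elsewhere allophone [k].
Occurrence 4 (position 14): word-finally → [x].

[k], [ɡ], [k], [x]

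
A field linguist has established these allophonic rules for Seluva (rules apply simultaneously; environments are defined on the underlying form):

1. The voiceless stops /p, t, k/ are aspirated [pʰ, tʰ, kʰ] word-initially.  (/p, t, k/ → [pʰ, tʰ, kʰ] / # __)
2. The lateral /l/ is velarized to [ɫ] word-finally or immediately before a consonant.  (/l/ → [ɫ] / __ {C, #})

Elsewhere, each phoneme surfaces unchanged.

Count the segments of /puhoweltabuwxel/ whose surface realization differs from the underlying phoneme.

Segments that undergo a rule: /p/ → [pʰ] (rule 1); /l/ → [ɫ] (rule 2); /l/ → [ɫ] (rule 2).
All other segments surface unchanged.

3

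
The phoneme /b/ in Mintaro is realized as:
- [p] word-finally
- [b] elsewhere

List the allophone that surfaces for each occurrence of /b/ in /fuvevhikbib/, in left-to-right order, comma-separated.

[b], [p]

Occurrence 1 (position 9): no conditioning environment matches → elsewhere allophone [b].
Occurrence 2 (position 11): word-finally → [p].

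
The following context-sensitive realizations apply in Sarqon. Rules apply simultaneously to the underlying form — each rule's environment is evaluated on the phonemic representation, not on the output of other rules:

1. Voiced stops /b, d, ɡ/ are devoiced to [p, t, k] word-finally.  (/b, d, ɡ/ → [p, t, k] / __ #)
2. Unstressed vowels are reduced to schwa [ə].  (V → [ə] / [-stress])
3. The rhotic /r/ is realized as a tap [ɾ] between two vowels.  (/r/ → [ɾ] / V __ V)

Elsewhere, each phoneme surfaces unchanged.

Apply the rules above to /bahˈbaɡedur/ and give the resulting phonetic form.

/b/ — word-initial; rule 1 does not apply here → [b].
/a/ (between /b/ and /h/) occurs in an unstressed syllable → [ə] by rule 2.
/b/ (between /h/ and /a/): rule 1 targets it, but not word-finally → unchanged [b].
/a/ (between /b/ and /ɡ/) fails the environment for rule 2, so it stays [a].
/ɡ/ — between /a/ and /e/; rule 1 does not apply here → [ɡ].
Rule 2 applies to /e/ (between /ɡ/ and /d/: in an unstressed syllable) → [ə].
/d/ (between /e/ and /u/) fails the environment for rule 1, so it stays [d].
/u/ meets the environment for rule 2 (in an unstressed syllable) → [ə].
/r/ (word-final): rule 3 targets it, but not between two vowels → unchanged [r].

[bəhˈbaɡədər]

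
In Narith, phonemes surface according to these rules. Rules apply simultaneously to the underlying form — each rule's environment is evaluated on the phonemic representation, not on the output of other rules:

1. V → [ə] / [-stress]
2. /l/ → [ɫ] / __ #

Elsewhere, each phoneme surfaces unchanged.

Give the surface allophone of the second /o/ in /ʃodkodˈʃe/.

[ə]

/o/ (between /k/ and /d/): in an unstressed syllable, so rule 1 applies → [ə].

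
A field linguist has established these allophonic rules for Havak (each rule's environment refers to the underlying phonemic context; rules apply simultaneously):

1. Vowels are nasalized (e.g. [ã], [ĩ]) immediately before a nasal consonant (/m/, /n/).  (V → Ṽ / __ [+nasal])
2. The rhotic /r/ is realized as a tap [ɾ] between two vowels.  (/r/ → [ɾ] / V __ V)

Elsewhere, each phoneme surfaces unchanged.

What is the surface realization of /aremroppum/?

[aɾẽmroppũm]

/a/ (word-initial) is in the target of rule 1 but the environment (before a nasal consonant) is not met → [a].
/r/ meets the environment for rule 2 (between two vowels) → [ɾ].
/e/ meets the environment for rule 1 (before a nasal consonant) → [ẽ].
/r/ (between /m/ and /o/): rule 2 targets it, but not between two vowels → unchanged [r].
/o/ (between /r/ and /p/): rule 1 targets it, but not before a nasal consonant → unchanged [o].
/u/ (between /p/ and /m/): before a nasal consonant, so rule 1 applies → [ũ].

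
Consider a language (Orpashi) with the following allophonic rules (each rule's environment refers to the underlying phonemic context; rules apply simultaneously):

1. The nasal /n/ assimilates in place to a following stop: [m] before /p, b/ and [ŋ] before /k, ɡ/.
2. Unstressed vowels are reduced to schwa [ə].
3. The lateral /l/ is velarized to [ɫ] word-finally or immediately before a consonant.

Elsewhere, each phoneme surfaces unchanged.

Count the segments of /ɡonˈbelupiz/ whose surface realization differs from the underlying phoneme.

4

Segments that undergo a rule: /o/ → [ə] (rule 2); /n/ → [m] (rule 1); /u/ → [ə] (rule 2); /i/ → [ə] (rule 2).
All other segments surface unchanged.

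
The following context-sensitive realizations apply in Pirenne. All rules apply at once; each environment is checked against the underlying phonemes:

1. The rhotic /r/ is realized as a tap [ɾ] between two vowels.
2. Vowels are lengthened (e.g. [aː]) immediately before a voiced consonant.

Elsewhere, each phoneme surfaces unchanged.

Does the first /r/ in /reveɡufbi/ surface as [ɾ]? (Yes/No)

No

/r/ — word-initial; rule 1 does not apply here → [r].
The actual realization is [r], not [ɾ].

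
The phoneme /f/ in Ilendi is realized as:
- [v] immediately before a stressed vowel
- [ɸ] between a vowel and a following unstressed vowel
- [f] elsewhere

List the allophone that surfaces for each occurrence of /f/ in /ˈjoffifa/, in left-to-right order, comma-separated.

[f], [f], [ɸ]

Occurrence 1 (position 3): no conditioning environment matches → elsewhere allophone [f].
Occurrence 2 (position 4): no conditioning environment matches → elsewhere allophone [f].
Occurrence 3 (position 6): between a vowel and a following unstressed vowel → [ɸ].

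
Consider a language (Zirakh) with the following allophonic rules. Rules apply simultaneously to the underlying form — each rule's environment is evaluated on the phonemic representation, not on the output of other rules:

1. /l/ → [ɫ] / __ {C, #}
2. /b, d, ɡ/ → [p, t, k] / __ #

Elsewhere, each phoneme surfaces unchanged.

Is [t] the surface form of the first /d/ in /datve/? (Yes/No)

No

/d/ (word-initial): rule 2 targets it, but not word-finally → unchanged [d].
The actual realization is [d], not [t].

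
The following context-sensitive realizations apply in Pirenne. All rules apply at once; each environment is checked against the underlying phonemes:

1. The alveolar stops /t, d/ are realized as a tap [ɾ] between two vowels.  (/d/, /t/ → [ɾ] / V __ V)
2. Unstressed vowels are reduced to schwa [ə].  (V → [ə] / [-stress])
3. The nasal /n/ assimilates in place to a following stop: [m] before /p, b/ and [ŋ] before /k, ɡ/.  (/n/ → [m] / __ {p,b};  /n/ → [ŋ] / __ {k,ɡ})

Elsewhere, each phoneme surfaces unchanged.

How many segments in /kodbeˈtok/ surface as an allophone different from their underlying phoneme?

3

Segments that undergo a rule: /o/ → [ə] (rule 2); /e/ → [ə] (rule 2); /t/ → [ɾ] (rule 1).
All other segments surface unchanged.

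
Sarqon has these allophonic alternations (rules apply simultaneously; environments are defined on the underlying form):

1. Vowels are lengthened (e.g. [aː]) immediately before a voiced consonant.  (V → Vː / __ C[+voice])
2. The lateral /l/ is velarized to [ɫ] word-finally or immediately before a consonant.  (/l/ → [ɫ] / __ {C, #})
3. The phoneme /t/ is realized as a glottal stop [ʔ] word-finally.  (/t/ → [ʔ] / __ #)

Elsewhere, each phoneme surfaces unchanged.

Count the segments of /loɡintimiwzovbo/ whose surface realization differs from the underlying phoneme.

Segments that undergo a rule: /o/ → [oː] (rule 1); /i/ → [iː] (rule 1); /i/ → [iː] (rule 1); /i/ → [iː] (rule 1); /o/ → [oː] (rule 1).
All other segments surface unchanged.

5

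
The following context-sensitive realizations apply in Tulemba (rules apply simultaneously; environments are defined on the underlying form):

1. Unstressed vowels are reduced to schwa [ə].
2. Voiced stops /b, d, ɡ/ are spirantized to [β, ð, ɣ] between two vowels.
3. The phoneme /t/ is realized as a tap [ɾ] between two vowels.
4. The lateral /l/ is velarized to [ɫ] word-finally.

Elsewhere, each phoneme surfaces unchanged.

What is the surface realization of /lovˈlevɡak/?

[ləvˈlevɡək]

/l/ (word-initial): rule 4 targets it, but not word-finally → unchanged [l].
Rule 1 applies to /o/ (between /l/ and /v/: in an unstressed syllable) → [ə].
/v/ (between /o/ and /l/): no rule targets it → [v].
/l/ (between /v/ and /e/): rule 4 targets it, but not word-finally → unchanged [l].
/e/ (between /l/ and /v/) fails the environment for rule 1, so it stays [e].
/v/ (between /e/ and /ɡ/) is unaffected → [v].
/ɡ/ (between /v/ and /a/) fails the environment for rule 2, so it stays [ɡ].
/a/ meets the environment for rule 1 (in an unstressed syllable) → [ə].
/k/ — not in any rule's target class → [k].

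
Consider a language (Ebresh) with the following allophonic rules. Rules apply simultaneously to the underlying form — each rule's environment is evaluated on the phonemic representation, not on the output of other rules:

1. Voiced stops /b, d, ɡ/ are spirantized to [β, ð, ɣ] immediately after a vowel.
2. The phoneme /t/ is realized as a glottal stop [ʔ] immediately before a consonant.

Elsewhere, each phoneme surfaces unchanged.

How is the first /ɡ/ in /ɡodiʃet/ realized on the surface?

[ɡ]

/ɡ/ (word-initial): rule 1 targets it, but not immediately after a vowel → unchanged [ɡ].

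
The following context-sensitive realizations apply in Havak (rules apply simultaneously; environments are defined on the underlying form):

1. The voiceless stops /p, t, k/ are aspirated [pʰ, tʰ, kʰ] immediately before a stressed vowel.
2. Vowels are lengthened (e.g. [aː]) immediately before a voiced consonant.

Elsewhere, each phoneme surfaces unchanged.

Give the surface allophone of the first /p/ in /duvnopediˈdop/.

/p/ — between /o/ and /e/; rule 1 does not apply here → [p].

[p]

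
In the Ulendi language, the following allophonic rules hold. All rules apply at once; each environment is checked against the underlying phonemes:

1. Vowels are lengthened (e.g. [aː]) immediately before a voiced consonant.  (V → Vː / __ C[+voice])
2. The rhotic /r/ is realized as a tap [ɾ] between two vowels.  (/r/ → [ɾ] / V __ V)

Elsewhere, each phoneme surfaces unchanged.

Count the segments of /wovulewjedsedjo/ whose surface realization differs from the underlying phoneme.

5

Segments that undergo a rule: /o/ → [oː] (rule 1); /u/ → [uː] (rule 1); /e/ → [eː] (rule 1); /e/ → [eː] (rule 1); /e/ → [eː] (rule 1).
All other segments surface unchanged.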